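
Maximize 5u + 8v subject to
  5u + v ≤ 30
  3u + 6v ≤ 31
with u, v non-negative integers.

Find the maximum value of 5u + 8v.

The continuous relaxation peaks at (5.52, 2.41) with value 46.85; rounding to a feasible lattice point costs some objective.
(u,v)=(4,3): 5·4+1·3=23≤30, 3·4+6·3=30≤31, objective 44.
(u,v)=(5,2): 5·5+1·2=27≤30, 3·5+6·2=27≤31, objective 41.
The best lattice point is (4,3), giving 44.

44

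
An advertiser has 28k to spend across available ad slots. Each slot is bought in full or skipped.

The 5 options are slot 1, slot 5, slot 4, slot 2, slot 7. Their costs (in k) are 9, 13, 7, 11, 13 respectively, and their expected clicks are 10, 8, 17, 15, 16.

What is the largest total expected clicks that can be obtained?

42

slot 1 + slot 4 + slot 2: cost 9 + 7 + 11 = 27 ≤ 28, expected clicks 10 + 17 + 15 = 42.
slot 4 + slot 7: cost 7 + 13 = 20 ≤ 28, expected clicks 17 + 16 = 33.
Best is slot 1, slot 4, and slot 2 with total expected clicks 42.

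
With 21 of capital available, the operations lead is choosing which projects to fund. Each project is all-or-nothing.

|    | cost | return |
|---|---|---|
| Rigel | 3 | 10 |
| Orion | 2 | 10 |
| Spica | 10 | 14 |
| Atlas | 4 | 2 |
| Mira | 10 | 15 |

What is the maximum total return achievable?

Rigel + Orion + Spica + Atlas: cost 3 + 2 + 10 + 4 = 19 ≤ 21, return 10 + 10 + 14 + 2 = 36.
Rigel + Orion + Atlas + Mira: cost 3 + 2 + 4 + 10 = 19 ≤ 21, return 10 + 10 + 2 + 15 = 37.
Best is Rigel, Orion, Atlas, and Mira with total return 37.

37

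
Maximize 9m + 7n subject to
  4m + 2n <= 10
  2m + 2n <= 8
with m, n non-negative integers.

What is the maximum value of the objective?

(m,n)=(1,3): 4·1+2·3=10≤10, 2·1+2·3=8≤8, objective 30.
(m,n)=(0,4): 4·0+2·4=8≤10, 2·0+2·4=8≤8, objective 28.
(m,n)=(1,2): 4·1+2·2=8≤10, 2·1+2·2=6≤8, objective 23.
No feasible integer point exceeds 30.

30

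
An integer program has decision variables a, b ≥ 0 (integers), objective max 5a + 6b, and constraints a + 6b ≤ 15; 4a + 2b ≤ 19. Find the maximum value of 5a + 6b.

Relaxing integrality, the LP optimum is 30.27 at (a,b) = (3.82, 1.86), which is not an integer point.
(a,b)=(3,2): 1·3+6·2=15≤15, 4·3+2·2=16≤19, objective 27.
(a,b)=(4,1): 1·4+6·1=10≤15, 4·4+2·1=18≤19, objective 26.
(a,b)=(2,2): 1·2+6·2=14≤15, 4·2+2·2=12≤19, objective 22.
(a,b)=(3,1): 1·3+6·1=9≤15, 4·3+2·1=14≤19, objective 21.
No feasible integer point exceeds 27.

27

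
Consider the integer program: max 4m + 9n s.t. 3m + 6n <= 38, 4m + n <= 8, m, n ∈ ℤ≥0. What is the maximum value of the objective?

54

(m,n)=(0,6) is feasible, giving 54.
(m,n)=(0,5) is feasible, giving 45.
The best lattice point is (0,6), giving 54.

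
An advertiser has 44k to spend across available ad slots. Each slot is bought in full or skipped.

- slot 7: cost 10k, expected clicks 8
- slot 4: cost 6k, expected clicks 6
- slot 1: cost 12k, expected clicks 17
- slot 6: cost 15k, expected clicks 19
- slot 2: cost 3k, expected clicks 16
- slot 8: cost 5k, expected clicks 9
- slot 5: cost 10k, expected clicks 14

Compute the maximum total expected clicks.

67

Take slot 4, slot 1, slot 6, slot 2, and slot 8: cost 6 + 12 + 15 + 3 + 5 = 41 ≤ 44, expected clicks 6 + 17 + 19 + 16 + 9 = 67.
No other feasible combination does better.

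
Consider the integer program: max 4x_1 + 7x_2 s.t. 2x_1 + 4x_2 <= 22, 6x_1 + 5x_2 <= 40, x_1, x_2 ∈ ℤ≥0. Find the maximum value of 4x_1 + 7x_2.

40

(x_1,x_2)=(3,4): 2·3+4·4=22≤22, 6·3+5·4=38≤40, objective 40.
(x_1,x_2)=(4,3): 2·4+4·3=20≤22, 6·4+5·3=39≤40, objective 37.
(x_1,x_2)=(2,4): 2·2+4·4=20≤22, 6·2+5·4=32≤40, objective 36.
No feasible integer point exceeds 40.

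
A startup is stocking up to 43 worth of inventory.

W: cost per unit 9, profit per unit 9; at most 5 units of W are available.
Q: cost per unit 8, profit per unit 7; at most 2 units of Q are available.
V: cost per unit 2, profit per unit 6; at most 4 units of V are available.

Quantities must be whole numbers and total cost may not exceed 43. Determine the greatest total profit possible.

58

This is a bounded integer knapsack.
Take 3×W, 1×Q, and 4×V: cost 43 ≤ 43, profit 3·9 + 1·7 + 4·6 = 58.
V has the best ratio (6/2) and is taken to its limit of 4; remaining capacity is filled optimally with the others.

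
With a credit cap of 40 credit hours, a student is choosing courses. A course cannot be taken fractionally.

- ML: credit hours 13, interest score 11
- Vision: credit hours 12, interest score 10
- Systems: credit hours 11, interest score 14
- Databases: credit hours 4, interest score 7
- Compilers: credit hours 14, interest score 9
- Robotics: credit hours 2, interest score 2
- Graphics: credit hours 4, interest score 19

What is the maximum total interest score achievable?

54

This is a 0-1 knapsack instance.
Allowing fractional choices, the relaxed optimum would be about 58.0, but courses are indivisible.
ML + Systems + Databases + Robotics + Graphics: credit hours 13 + 11 + 4 + 2 + 4 = 34 ≤ 40, interest score 11 + 14 + 7 + 2 + 19 = 53.
ML + Vision + Systems + Graphics: credit hours 13 + 12 + 11 + 4 = 40 ≤ 40, interest score 11 + 10 + 14 + 19 = 54.
Best is ML, Vision, Systems, and Graphics with total interest score 54.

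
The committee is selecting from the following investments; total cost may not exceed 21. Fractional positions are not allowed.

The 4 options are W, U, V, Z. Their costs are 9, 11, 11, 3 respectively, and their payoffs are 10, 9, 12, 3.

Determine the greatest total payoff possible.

Take W and V: cost 9 + 11 = 20 ≤ 21, payoff 10 + 12 = 22.
No other feasible combination does better.

22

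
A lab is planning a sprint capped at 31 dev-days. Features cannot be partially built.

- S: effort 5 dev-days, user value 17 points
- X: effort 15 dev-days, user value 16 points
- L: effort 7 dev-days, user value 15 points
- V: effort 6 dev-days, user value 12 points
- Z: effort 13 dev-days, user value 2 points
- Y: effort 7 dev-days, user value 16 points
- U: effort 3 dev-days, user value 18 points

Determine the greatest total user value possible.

Allowing fractional choices, the relaxed optimum would be about 81.2, but features are indivisible.
S + X + Y + U: effort 5 + 15 + 7 + 3 = 30 ≤ 31, user value 17 + 16 + 16 + 18 = 67.
S + L + V + Y + U: effort 5 + 7 + 6 + 7 + 3 = 28 ≤ 31, user value 17 + 15 + 12 + 16 + 18 = 78.
S + L + Y + U: effort 5 + 7 + 7 + 3 = 22 ≤ 31, user value 17 + 15 + 16 + 18 = 66.
Best is S, L, V, Y, and U with total user value 78.

78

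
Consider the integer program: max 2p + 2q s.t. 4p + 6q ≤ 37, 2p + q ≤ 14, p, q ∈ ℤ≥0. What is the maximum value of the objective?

The continuous relaxation peaks at (5.88, 2.25) with value 16.25; rounding to a feasible lattice point costs some objective.
(p,q)=(6,2): 4·6+6·2=36≤37, 2·6+1·2=14≤14, objective 16.
(p,q)=(4,3): 4·4+6·3=34≤37, 2·4+1·3=11≤14, objective 14.
The best lattice point is (6,2), giving 16.

16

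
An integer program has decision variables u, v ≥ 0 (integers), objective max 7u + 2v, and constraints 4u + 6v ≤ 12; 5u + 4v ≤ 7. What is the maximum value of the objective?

7

(u,v)=(1,0): 4·1+6·0=4≤12, 5·1+4·0=5≤7, objective 7.
(u,v)=(0,1): 4·0+6·1=6≤12, 5·0+4·1=4≤7, objective 2.
Maximum is 7 at (u,v)=(1,0).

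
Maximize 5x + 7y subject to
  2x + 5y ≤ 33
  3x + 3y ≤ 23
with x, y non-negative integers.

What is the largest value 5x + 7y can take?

47

The continuous relaxation peaks at (1.78, 5.89) with value 50.11; rounding to a feasible lattice point costs some objective.
(x,y)=(1,6): 2·1+5·6=32≤33, 3·1+3·6=21≤23, objective 47.
(x,y)=(2,5): 2·2+5·5=29≤33, 3·2+3·5=21≤23, objective 45.
(x,y)=(0,6): 2·0+5·6=30≤33, 3·0+3·6=18≤23, objective 42.
(x,y)=(1,5): 2·1+5·5=27≤33, 3·1+3·5=18≤23, objective 40.
The best lattice point is (1,6), giving 47.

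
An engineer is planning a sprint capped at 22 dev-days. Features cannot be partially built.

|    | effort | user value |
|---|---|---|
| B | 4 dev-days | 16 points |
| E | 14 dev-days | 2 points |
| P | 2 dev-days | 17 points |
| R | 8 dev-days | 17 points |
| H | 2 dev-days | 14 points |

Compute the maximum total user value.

Allowing fractional choices, the relaxed optimum would be about 64.9, but features are indivisible.
B + E + P + H: effort 4 + 14 + 2 + 2 = 22 ≤ 22, user value 16 + 2 + 17 + 14 = 49.
B + P + R + H: effort 4 + 2 + 8 + 2 = 16 ≤ 22, user value 16 + 17 + 17 + 14 = 64.
B + P + R: effort 4 + 2 + 8 = 14 ≤ 22, user value 16 + 17 + 17 = 50.
Best is B, P, R, and H with total user value 64.

64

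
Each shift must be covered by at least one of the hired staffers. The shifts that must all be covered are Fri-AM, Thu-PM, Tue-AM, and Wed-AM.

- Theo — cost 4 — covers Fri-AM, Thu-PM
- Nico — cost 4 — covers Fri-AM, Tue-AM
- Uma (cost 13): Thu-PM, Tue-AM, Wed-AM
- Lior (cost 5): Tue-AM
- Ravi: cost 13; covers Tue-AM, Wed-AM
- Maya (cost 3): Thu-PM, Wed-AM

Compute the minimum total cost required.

Choose Nico and Maya: together they cover Fri-AM, Thu-PM, Tue-AM, Wed-AM — every shift.
Total cost: 4 + 3 = 7.

7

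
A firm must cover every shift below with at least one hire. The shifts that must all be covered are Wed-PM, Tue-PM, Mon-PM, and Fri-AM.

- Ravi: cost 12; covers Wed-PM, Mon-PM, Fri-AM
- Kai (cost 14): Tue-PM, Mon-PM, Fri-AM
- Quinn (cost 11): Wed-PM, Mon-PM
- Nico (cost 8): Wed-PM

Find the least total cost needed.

22

Choose Kai and Nico: together they cover Wed-PM, Tue-PM, Mon-PM, Fri-AM — every shift.
Total cost: 14 + 8 = 22.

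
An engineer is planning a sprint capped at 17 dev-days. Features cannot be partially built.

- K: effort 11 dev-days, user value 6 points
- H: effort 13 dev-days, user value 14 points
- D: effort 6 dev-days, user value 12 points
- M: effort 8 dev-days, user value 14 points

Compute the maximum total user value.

26

Allowing fractional choices, the relaxed optimum would be about 29.2, but features are indivisible.
K + D: effort 11 + 6 = 17 ≤ 17, user value 6 + 12 = 18.
D + M: effort 6 + 8 = 14 ≤ 17, user value 12 + 14 = 26.
M: effort 8 ≤ 17, user value 14.
Best is D and M with total user value 26.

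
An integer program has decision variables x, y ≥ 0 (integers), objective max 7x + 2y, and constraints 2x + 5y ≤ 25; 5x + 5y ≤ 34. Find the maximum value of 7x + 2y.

42

(x,y)=(6,0) is feasible, giving 42.
(x,y)=(5,1) is feasible, giving 37.
No feasible integer point exceeds 42.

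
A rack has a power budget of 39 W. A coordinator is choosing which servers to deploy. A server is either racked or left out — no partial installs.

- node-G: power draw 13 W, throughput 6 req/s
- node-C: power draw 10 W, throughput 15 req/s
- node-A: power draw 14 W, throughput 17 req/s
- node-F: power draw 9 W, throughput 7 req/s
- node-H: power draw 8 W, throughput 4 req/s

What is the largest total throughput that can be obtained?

This is an integer program with binary decision variables.
node-C + node-A + node-H: power draw 10 + 14 + 8 = 32 ≤ 39, throughput 15 + 17 + 4 = 36.
node-G + node-C + node-A: power draw 13 + 10 + 14 = 37 ≤ 39, throughput 6 + 15 + 17 = 38.
node-C + node-A + node-F: power draw 10 + 14 + 9 = 33 ≤ 39, throughput 15 + 17 + 7 = 39.
Best is node-C, node-A, and node-F with total throughput 39.

39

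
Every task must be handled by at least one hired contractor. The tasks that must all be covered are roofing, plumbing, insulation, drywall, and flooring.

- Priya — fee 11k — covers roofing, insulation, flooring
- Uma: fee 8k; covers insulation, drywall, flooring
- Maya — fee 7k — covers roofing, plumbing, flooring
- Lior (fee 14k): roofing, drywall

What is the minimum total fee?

This is a weighted set-cover instance.
Choose Uma and Maya: together they cover roofing, plumbing, insulation, drywall, flooring — every task.
Total fee: 8 + 7 = 15.

15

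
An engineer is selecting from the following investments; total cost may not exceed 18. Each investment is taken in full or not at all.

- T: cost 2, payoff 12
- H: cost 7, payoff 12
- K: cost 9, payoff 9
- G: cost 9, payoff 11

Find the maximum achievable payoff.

35

This is a 0-1 knapsack instance.
T + H: cost 2 + 7 = 9 ≤ 18, payoff 12 + 12 = 24.
T + H + K: cost 2 + 7 + 9 = 18 ≤ 18, payoff 12 + 12 + 9 = 33.
T + H + G: cost 2 + 7 + 9 = 18 ≤ 18, payoff 12 + 12 + 11 = 35.
Best is T, H, and G with total payoff 35.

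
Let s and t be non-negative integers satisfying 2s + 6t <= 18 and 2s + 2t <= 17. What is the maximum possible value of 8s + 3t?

(s,t)=(8,0): 2·8+6·0=16≤18, 2·8+2·0=16≤17, objective 64.
(s,t)=(7,0): 2·7+6·0=14≤18, 2·7+2·0=14≤17, objective 56.
The best lattice point is (8,0), giving 64.

64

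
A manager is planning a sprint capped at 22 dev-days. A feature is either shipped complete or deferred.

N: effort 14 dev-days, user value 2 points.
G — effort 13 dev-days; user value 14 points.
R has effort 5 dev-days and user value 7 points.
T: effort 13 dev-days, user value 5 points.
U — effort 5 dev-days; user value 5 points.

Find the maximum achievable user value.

21

This is a 0-1 knapsack instance.
Take G and R: effort 13 + 5 = 18 ≤ 22, user value 14 + 7 = 21.
No other feasible combination does better.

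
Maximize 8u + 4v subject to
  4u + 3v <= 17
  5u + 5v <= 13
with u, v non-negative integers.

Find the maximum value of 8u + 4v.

16

Relaxing integrality, the LP optimum is 20.80 at (u,v) = (2.6, 0), which is not an integer point.
(u,v)=(2,0): 4·2+3·0=8≤17, 5·2+5·0=10≤13, objective 16.
(u,v)=(1,1): 4·1+3·1=7≤17, 5·1+5·1=10≤13, objective 12.
(u,v)=(1,0): 4·1+3·0=4≤17, 5·1+5·0=5≤13, objective 8.
The best lattice point is (2,0), giving 16.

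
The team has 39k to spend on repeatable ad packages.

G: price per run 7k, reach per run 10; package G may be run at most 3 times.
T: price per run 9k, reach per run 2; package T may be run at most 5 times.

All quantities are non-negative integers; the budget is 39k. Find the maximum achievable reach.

This is a bounded integer knapsack.
G has the best ratio (10/7); taking only G gives at most 3×10 = 30 (stopped by the supply cap of 3).
Mixing does better — 3×G and 2×T: price 39 ≤ 39, reach 3·10 + 2·2 = 34.

34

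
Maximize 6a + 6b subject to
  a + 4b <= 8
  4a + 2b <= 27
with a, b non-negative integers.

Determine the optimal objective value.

36

The continuous relaxation peaks at (6.57, 0.357) with value 41.57; rounding to a feasible lattice point costs some objective.
(a,b)=(6,0) is feasible, giving 36.
(a,b)=(5,0) is feasible, giving 30.
No feasible integer point exceeds 36.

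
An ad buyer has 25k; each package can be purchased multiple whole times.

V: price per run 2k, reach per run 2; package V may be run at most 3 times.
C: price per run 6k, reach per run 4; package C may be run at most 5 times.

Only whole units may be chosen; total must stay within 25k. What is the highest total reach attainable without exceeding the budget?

18

Take 3×V and 3×C: price 24 ≤ 25, reach 3·2 + 3·4 = 18.
V has the best ratio (2/2) and is taken to its limit of 3; remaining capacity is filled optimally with the others.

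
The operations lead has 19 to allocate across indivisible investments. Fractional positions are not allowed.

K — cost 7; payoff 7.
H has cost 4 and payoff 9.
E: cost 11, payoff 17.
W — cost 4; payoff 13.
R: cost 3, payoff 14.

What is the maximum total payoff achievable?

K + H + W + R: cost 7 + 4 + 4 + 3 = 18 ≤ 19, payoff 7 + 9 + 13 + 14 = 43.
E + W + R: cost 11 + 4 + 3 = 18 ≤ 19, payoff 17 + 13 + 14 = 44.
Best is E, W, and R with total payoff 44.

44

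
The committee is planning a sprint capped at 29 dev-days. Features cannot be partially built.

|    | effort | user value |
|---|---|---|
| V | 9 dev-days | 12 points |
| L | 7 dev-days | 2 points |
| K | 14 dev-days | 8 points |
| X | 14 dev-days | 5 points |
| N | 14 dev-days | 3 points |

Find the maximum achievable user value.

This is a 0-1 knapsack instance.
Take V and K: effort 9 + 14 = 23 ≤ 29, user value 12 + 8 = 20.
No other feasible combination does better.

20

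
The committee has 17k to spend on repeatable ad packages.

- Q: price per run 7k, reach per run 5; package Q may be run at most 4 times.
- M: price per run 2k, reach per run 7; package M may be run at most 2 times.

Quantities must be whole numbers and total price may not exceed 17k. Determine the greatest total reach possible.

2×Q and 1×M: price 16 ≤ 17, reach 2·5 + 1·7 = 17.
1×Q and 2×M: price 11 ≤ 17, reach 1·5 + 2·7 = 19.
Best is 19.

19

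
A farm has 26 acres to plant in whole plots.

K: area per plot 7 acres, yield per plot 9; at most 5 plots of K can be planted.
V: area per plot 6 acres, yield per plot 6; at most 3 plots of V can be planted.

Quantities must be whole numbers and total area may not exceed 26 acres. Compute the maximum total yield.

Take 2×K and 2×V: area 26 ≤ 26, yield 2·9 + 2·6 = 30.
No other integer combination yields more.

30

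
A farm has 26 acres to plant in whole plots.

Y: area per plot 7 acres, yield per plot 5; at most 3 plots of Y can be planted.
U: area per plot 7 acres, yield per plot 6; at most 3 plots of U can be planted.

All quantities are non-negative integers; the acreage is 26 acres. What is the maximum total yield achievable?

U has the best ratio (6/7); taking only U gives at most 3×6 = 18 (stopped by the area limit).
Optimal: 3×U: area 21 ≤ 26, yield 3·6 = 18.

18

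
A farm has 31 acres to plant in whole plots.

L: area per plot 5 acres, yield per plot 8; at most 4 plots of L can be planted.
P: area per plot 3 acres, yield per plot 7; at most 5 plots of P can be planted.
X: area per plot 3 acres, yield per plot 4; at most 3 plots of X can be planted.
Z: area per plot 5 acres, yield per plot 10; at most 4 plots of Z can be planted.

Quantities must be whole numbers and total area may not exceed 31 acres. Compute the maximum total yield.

65

This is a bounded integer knapsack.
P has the best ratio (7/3); taking only P gives at most 5×7 = 35 (stopped by the supply cap of 5).
Mixing does better — 5×P and 3×Z: area 30 ≤ 31, yield 5·7 + 3·10 = 65.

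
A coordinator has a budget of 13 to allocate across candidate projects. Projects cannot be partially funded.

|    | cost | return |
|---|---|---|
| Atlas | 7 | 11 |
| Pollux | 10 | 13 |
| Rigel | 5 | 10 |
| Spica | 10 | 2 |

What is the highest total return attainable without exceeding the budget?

This is a 0-1 knapsack instance.
Take Atlas and Rigel: cost 7 + 5 = 12 ≤ 13, return 11 + 10 = 21.
No other feasible combination does better.

21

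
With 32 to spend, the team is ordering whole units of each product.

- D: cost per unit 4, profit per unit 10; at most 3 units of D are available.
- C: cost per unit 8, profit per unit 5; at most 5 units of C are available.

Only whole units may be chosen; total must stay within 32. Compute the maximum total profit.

40

3×D and 2×C: cost 28 ≤ 32, profit 3·10 + 2·5 = 40.
2×D and 3×C: cost 32 ≤ 32, profit 2·10 + 3·5 = 35.
Best is 40.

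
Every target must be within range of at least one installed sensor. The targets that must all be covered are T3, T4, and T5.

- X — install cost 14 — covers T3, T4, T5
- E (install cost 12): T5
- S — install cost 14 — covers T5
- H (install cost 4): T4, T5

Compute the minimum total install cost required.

This is an integer covering problem.
The greedy cost-per-new-target heuristic would pick H and X for 18, but a cheaper cover exists.
X alone covers T3, T4, T5 — every target.
Total install cost: 14.
No cover costs less than 14.

14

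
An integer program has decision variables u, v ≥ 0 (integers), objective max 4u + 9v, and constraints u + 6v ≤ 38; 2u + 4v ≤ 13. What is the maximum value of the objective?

27

(u,v)=(0,3) is feasible, giving 27.
(u,v)=(1,2) is feasible, giving 22.
(u,v)=(0,2) is feasible, giving 18.
The best lattice point is (0,3), giving 27.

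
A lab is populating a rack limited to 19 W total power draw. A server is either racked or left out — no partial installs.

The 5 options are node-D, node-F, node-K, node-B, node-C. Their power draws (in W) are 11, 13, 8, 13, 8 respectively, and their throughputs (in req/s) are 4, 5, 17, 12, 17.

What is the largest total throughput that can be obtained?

Allowing fractional choices, the relaxed optimum would be about 36.8, but servers are indivisible.
node-D + node-C: power draw 11 + 8 = 19 ≤ 19, throughput 4 + 17 = 21.
node-K + node-C: power draw 8 + 8 = 16 ≤ 19, throughput 17 + 17 = 34.
node-D + node-K: power draw 11 + 8 = 19 ≤ 19, throughput 4 + 17 = 21.
Best is node-K and node-C with total throughput 34.

34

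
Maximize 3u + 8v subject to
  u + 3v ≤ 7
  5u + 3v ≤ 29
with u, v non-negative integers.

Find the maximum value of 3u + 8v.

20

The continuous relaxation peaks at (5.5, 0.5) with value 20.50; rounding to a feasible lattice point costs some objective.
(u,v)=(4,1): 1·4+3·1=7≤7, 5·4+3·1=23≤29, objective 20.
(u,v)=(3,1): 1·3+3·1=6≤7, 5·3+3·1=18≤29, objective 17.
(u,v)=(5,0): 1·5+3·0=5≤7, 5·5+3·0=25≤29, objective 15.
(u,v)=(4,0): 1·4+3·0=4≤7, 5·4+3·0=20≤29, objective 12.
Maximum is 20 at (u,v)=(4,1).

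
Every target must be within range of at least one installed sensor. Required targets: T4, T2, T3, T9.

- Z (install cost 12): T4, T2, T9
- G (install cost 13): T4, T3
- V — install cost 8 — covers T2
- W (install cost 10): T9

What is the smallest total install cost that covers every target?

Choose Z and G: together they cover T4, T2, T3, T9 — every target.
Total install cost: 12 + 13 = 25.
No cover costs less than 25.

25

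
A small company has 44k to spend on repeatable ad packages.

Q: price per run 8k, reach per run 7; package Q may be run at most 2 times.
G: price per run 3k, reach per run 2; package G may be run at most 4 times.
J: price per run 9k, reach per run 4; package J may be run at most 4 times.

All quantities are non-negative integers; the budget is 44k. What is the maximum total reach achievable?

Q has the best ratio (7/8); taking only Q gives at most 2×7 = 14 (stopped by the supply cap of 2).
Mixing does better — 2×Q, 3×G, and 2×J: price 43 ≤ 44, reach 2·7 + 3·2 + 2·4 = 28.

28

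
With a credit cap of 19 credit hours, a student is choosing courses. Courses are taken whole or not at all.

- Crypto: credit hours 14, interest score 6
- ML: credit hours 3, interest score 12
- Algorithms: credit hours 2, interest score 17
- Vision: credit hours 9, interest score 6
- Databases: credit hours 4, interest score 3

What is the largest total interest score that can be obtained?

This is a 0-1 knapsack instance.
Allowing fractional choices, the relaxed optimum would be about 38.4, but courses are indivisible.
Crypto + ML + Algorithms: credit hours 14 + 3 + 2 = 19 ≤ 19, interest score 6 + 12 + 17 = 35.
ML + Algorithms + Vision + Databases: credit hours 3 + 2 + 9 + 4 = 18 ≤ 19, interest score 12 + 17 + 6 + 3 = 38.
ML + Algorithms + Vision: credit hours 3 + 2 + 9 = 14 ≤ 19, interest score 12 + 17 + 6 = 35.
Best is ML, Algorithms, Vision, and Databases with total interest score 38.

38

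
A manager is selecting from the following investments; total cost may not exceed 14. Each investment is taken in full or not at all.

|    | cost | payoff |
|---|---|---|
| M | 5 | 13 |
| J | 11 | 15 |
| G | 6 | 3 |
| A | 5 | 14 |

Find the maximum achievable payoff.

27

M + A: cost 5 + 5 = 10 ≤ 14, payoff 13 + 14 = 27.
M + G: cost 5 + 6 = 11 ≤ 14, payoff 13 + 3 = 16.
G + A: cost 6 + 5 = 11 ≤ 14, payoff 3 + 14 = 17.
Best is M and A with total payoff 27.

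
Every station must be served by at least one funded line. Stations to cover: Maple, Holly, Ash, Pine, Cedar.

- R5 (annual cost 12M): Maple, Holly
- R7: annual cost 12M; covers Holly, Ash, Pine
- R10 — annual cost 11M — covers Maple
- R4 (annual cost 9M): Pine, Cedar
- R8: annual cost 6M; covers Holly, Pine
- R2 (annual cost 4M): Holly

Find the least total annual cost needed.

The greedy cost-per-new-station heuristic would pick R8, R4, R10, and R7 for 38, but a cheaper cover exists.
Choose R7, R10, and R4: together they cover Maple, Holly, Ash, Pine, Cedar — every station.
Total annual cost: 12 + 11 + 9 = 32.
No cover costs less than 32.

32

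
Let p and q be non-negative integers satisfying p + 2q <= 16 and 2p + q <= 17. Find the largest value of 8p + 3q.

(p,q)=(8,1): 1·8+2·1=10≤16, 2·8+1·1=17≤17, objective 67.
(p,q)=(8,0): 1·8+2·0=8≤16, 2·8+1·0=16≤17, objective 64.
The best lattice point is (8,1), giving 67.

67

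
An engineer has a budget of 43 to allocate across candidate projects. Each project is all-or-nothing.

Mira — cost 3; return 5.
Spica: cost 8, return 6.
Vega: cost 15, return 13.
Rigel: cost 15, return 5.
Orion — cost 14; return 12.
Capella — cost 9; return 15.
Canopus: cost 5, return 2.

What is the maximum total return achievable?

Allowing fractional choices, the relaxed optimum would be about 46.5, but projects are indivisible.
Mira + Vega + Orion + Capella: cost 3 + 15 + 14 + 9 = 41 ≤ 43, return 5 + 13 + 12 + 15 = 45.
Vega + Orion + Capella + Canopus: cost 15 + 14 + 9 + 5 = 43 ≤ 43, return 13 + 12 + 15 + 2 = 42.
Mira + Spica + Vega + Capella + Canopus: cost 3 + 8 + 15 + 9 + 5 = 40 ≤ 43, return 5 + 6 + 13 + 15 + 2 = 41.
Best is Mira, Vega, Orion, and Capella with total return 45.

45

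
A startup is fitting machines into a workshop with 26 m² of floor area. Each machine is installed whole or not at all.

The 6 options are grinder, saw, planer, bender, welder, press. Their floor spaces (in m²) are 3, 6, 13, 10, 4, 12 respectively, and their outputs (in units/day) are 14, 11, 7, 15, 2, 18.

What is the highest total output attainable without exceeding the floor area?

47

grinder + bender + press: floor space 3 + 10 + 12 = 25 ≤ 26, output 14 + 15 + 18 = 47.
grinder + saw + press: floor space 3 + 6 + 12 = 21 ≤ 26, output 14 + 11 + 18 = 43.
grinder + saw + welder + press: floor space 3 + 6 + 4 + 12 = 25 ≤ 26, output 14 + 11 + 2 + 18 = 45.
Best is grinder, bender, and press with total output 47.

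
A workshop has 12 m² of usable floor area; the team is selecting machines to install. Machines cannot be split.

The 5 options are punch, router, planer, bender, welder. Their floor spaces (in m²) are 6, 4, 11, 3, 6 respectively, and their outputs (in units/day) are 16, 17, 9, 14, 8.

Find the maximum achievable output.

33

Allowing fractional choices, the relaxed optimum would be about 44.3, but machines are indivisible.
router + bender: floor space 4 + 3 = 7 ≤ 12, output 17 + 14 = 31.
punch + bender: floor space 6 + 3 = 9 ≤ 12, output 16 + 14 = 30.
punch + router: floor space 6 + 4 = 10 ≤ 12, output 16 + 17 = 33.
Best is punch and router with total output 33.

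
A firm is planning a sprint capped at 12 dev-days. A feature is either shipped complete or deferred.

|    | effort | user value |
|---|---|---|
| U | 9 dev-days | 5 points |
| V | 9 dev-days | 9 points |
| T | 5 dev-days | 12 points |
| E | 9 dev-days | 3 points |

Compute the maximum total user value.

U: effort 9 ≤ 12, user value 5.
V: effort 9 ≤ 12, user value 9.
T: effort 5 ≤ 12, user value 12.
Best is T with total user value 12.

12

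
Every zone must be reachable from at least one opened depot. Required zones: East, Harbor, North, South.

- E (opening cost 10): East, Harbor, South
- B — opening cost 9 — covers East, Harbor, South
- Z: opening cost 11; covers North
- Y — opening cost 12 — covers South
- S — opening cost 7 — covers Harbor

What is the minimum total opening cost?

20

Choose B and Z: together they cover East, Harbor, North, South — every zone.
Total opening cost: 9 + 11 = 20.
No cover costs less than 20.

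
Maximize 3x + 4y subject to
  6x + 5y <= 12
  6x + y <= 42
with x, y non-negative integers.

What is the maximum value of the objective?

8

(x,y)=(0,2) is feasible, giving 8.
(x,y)=(1,1) is feasible, giving 7.
(x,y)=(0,1) is feasible, giving 4.
The best lattice point is (0,2), giving 8.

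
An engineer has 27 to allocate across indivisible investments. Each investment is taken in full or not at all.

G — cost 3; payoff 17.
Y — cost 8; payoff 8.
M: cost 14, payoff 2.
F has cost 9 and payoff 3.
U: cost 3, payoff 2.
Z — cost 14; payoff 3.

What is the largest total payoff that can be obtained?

Allowing fractional choices, the relaxed optimum would be about 30.9, but investments are indivisible.
G + Y + Z: cost 3 + 8 + 14 = 25 ≤ 27, payoff 17 + 8 + 3 = 28.
G + Y + F: cost 3 + 8 + 9 = 20 ≤ 27, payoff 17 + 8 + 3 = 28.
G + Y + F + U: cost 3 + 8 + 9 + 3 = 23 ≤ 27, payoff 17 + 8 + 3 + 2 = 30.
Best is G, Y, F, and U with total payoff 30.

30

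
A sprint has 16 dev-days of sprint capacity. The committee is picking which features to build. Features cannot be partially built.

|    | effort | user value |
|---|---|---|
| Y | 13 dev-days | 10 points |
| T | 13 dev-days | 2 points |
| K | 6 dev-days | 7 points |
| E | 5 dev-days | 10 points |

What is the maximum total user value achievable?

Take K and E: effort 6 + 5 = 11 ≤ 16, user value 7 + 10 = 17.
No other feasible combination does better.

17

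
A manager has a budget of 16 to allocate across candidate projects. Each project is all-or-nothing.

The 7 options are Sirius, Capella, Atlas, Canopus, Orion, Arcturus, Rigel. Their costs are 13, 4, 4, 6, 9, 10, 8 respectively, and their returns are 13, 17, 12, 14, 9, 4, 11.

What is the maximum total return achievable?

43

Allowing fractional choices, the relaxed optimum would be about 45.8, but projects are indivisible.
Capella + Atlas + Canopus: cost 4 + 4 + 6 = 14 ≤ 16, return 17 + 12 + 14 = 43.
Capella + Canopus: cost 4 + 6 = 10 ≤ 16, return 17 + 14 = 31.
Capella + Atlas + Rigel: cost 4 + 4 + 8 = 16 ≤ 16, return 17 + 12 + 11 = 40.
Best is Capella, Atlas, and Canopus with total return 43.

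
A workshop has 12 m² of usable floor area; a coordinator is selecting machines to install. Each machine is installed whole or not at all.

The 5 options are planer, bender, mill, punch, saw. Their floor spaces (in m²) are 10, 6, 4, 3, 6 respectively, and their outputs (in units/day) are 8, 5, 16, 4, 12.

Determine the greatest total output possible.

28

This is a 0-1 knapsack instance.
Take mill and saw: floor space 4 + 6 = 10 ≤ 12, output 16 + 12 = 28.
No other feasible combination does better.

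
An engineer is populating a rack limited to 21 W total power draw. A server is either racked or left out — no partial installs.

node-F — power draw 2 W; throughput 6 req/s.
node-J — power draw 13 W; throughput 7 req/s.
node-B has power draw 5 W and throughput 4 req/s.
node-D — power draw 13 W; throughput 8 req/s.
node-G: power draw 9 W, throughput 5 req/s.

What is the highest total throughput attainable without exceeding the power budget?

Treat it as a binary knapsack problem.
Allowing fractional choices, the relaxed optimum would be about 18.6, but servers are indivisible.
node-F + node-B + node-D: power draw 2 + 5 + 13 = 20 ≤ 21, throughput 6 + 4 + 8 = 18.
node-F + node-B + node-G: power draw 2 + 5 + 9 = 16 ≤ 21, throughput 6 + 4 + 5 = 15.
node-F + node-J + node-B: power draw 2 + 13 + 5 = 20 ≤ 21, throughput 6 + 7 + 4 = 17.
Best is node-F, node-B, and node-D with total throughput 18.

18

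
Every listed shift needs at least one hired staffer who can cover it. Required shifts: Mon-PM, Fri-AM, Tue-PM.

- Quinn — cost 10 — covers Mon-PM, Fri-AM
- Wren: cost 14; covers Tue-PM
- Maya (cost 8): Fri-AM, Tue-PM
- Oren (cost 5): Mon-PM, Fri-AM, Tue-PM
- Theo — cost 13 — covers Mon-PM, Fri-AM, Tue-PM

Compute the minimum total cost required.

5

Oren alone covers Mon-PM, Fri-AM, Tue-PM — every shift.
Total cost: 5.
No cover costs less than 5.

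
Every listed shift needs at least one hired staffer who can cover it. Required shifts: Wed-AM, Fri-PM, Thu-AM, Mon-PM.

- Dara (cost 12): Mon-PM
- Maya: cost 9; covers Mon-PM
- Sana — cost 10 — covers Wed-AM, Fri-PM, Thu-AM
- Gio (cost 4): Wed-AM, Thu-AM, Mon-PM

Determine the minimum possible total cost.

14

This is an integer covering problem.
Choose Sana and Gio: together they cover Wed-AM, Fri-PM, Thu-AM, Mon-PM — every shift.
Total cost: 10 + 4 = 14.
No cover costs less than 14.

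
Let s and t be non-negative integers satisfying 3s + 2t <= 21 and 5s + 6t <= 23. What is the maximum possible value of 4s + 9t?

31

(s,t)=(1,3): 3·1+2·3=9≤21, 5·1+6·3=23≤23, objective 31.
(s,t)=(0,3): 3·0+2·3=6≤21, 5·0+6·3=18≤23, objective 27.
(s,t)=(2,2): 3·2+2·2=10≤21, 5·2+6·2=22≤23, objective 26.
The best lattice point is (1,3), giving 31.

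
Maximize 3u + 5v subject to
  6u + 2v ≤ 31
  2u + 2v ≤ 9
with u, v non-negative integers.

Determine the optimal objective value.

(u,v)=(0,4): 6·0+2·4=8≤31, 2·0+2·4=8≤9, objective 20.
(u,v)=(1,3): 6·1+2·3=12≤31, 2·1+2·3=8≤9, objective 18.
(u,v)=(0,3): 6·0+2·3=6≤31, 2·0+2·3=6≤9, objective 15.
No feasible integer point exceeds 20.

20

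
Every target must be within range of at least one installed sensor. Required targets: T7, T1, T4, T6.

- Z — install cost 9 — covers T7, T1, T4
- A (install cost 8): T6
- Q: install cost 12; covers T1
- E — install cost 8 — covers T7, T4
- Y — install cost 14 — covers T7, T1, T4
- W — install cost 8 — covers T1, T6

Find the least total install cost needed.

The greedy cost-per-new-target heuristic would pick Z and A for 17, but a cheaper cover exists.
Choose E and W: together they cover T7, T1, T4, T6 — every target.
Total install cost: 8 + 8 = 16.
No cover costs less than 16.

16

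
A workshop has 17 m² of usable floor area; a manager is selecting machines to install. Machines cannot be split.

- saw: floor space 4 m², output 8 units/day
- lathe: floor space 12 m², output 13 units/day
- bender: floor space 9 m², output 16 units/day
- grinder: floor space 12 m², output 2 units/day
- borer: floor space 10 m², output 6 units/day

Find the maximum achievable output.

Take saw and bender: floor space 4 + 9 = 13 ≤ 17, output 8 + 16 = 24.
No other feasible combination does better.

24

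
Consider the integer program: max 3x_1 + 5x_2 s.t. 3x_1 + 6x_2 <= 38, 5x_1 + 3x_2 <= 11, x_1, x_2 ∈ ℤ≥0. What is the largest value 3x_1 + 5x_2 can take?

The continuous relaxation peaks at (0, 3.67) with value 18.33; rounding to a feasible lattice point costs some objective.
(x_1,x_2)=(0,3): 3·0+6·3=18≤38, 5·0+3·3=9≤11, objective 15.
(x_1,x_2)=(1,2): 3·1+6·2=15≤38, 5·1+3·2=11≤11, objective 13.
(x_1,x_2)=(0,2): 3·0+6·2=12≤38, 5·0+3·2=6≤11, objective 10.
Maximum is 15 at (x_1,x_2)=(0,3).

15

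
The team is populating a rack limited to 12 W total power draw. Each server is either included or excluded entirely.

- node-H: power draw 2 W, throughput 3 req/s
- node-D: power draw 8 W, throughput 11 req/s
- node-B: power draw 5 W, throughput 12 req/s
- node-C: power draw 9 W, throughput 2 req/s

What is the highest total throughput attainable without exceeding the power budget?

Allowing fractional choices, the relaxed optimum would be about 21.9, but servers are indivisible.
node-B: power draw 5 ≤ 12, throughput 12.
node-H + node-B: power draw 2 + 5 = 7 ≤ 12, throughput 3 + 12 = 15.
node-H + node-D: power draw 2 + 8 = 10 ≤ 12, throughput 3 + 11 = 14.
Best is node-H and node-B with total throughput 15.

15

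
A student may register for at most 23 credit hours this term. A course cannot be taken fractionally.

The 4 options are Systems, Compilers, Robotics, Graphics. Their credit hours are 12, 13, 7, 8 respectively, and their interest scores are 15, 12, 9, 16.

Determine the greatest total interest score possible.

Treat it as a binary knapsack problem.
Take Systems and Graphics: credit hours 12 + 8 = 20 ≤ 23, interest score 15 + 16 = 31.
No other feasible combination does better.

31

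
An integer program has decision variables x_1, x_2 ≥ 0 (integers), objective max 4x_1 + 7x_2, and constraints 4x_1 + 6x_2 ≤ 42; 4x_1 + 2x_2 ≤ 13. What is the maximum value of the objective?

(x_1,x_2)=(0,6): 4·0+6·6=36≤42, 4·0+2·6=12≤13, objective 42.
(x_1,x_2)=(0,5): 4·0+6·5=30≤42, 4·0+2·5=10≤13, objective 35.
No feasible integer point exceeds 42.

42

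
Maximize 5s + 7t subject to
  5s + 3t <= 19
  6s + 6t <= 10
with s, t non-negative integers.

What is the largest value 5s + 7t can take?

7

Relaxing integrality, the LP optimum is 11.67 at (s,t) = (0, 1.67), which is not an integer point.
(s,t)=(0,1) is feasible, giving 7.
(s,t)=(1,0) is feasible, giving 5.
Maximum is 7 at (s,t)=(0,1).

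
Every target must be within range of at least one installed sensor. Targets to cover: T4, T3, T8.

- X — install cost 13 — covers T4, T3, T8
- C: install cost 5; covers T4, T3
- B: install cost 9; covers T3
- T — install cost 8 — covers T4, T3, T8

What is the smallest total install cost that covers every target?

8

T alone covers T4, T3, T8 — every target.
Total install cost: 8.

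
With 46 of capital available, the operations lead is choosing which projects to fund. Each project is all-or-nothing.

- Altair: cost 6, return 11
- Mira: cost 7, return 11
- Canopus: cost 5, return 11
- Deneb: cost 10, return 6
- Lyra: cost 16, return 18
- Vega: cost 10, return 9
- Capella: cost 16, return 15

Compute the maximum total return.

60

This is a 0-1 knapsack instance.
Altair + Mira + Canopus + Lyra + Vega: cost 6 + 7 + 5 + 16 + 10 = 44 ≤ 46, return 11 + 11 + 11 + 18 + 9 = 60.
Altair + Mira + Canopus + Deneb + Lyra: cost 6 + 7 + 5 + 10 + 16 = 44 ≤ 46, return 11 + 11 + 11 + 6 + 18 = 57.
Best is Altair, Mira, Canopus, Lyra, and Vega with total return 60.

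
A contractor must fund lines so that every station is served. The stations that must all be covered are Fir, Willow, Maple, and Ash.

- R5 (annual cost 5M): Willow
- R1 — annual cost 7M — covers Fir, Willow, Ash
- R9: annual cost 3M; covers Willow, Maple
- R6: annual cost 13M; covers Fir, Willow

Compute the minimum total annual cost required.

Choose R1 and R9: together they cover Fir, Willow, Maple, Ash — every station.
Total annual cost: 7 + 3 = 10.
No cover costs less than 10.

10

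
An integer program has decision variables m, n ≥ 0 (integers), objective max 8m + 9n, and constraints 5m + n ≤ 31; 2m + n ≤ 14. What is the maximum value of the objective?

(m,n)=(0,14) is feasible, giving 126.
(m,n)=(0,13) is feasible, giving 117.
Maximum is 126 at (m,n)=(0,14).

126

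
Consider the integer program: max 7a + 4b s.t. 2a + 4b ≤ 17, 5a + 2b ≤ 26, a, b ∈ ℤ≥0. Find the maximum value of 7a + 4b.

The continuous relaxation peaks at (4.38, 2.06) with value 38.88; rounding to a feasible lattice point costs some objective.
(a,b)=(4,2): 2·4+4·2=16≤17, 5·4+2·2=24≤26, objective 36.
(a,b)=(4,1): 2·4+4·1=12≤17, 5·4+2·1=22≤26, objective 32.
Maximum is 36 at (a,b)=(4,2).

36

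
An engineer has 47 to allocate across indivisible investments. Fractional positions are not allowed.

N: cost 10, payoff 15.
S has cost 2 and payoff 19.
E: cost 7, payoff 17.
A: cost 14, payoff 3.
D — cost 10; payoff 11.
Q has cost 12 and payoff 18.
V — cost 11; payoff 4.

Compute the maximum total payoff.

80

This is a 0-1 knapsack instance.
N + S + E + Q + V: cost 10 + 2 + 7 + 12 + 11 = 42 ≤ 47, payoff 15 + 19 + 17 + 18 + 4 = 73.
N + S + E + D + Q: cost 10 + 2 + 7 + 10 + 12 = 41 ≤ 47, payoff 15 + 19 + 17 + 11 + 18 = 80.
N + S + E + A + Q: cost 10 + 2 + 7 + 14 + 12 = 45 ≤ 47, payoff 15 + 19 + 17 + 3 + 18 = 72.
Best is N, S, E, D, and Q with total payoff 80.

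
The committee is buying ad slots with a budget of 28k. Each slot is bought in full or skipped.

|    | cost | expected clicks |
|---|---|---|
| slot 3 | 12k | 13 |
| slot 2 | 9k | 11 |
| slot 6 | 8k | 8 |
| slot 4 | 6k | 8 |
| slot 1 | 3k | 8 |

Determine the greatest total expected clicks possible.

Allowing fractional choices, the relaxed optimum would be about 37.8, but ad slots are indivisible.
slot 3 + slot 2 + slot 4: cost 12 + 9 + 6 = 27 ≤ 28, expected clicks 13 + 11 + 8 = 32.
slot 2 + slot 6 + slot 4 + slot 1: cost 9 + 8 + 6 + 3 = 26 ≤ 28, expected clicks 11 + 8 + 8 + 8 = 35.
slot 3 + slot 2 + slot 1: cost 12 + 9 + 3 = 24 ≤ 28, expected clicks 13 + 11 + 8 = 32.
Best is slot 2, slot 6, slot 4, and slot 1 with total expected clicks 35.

35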